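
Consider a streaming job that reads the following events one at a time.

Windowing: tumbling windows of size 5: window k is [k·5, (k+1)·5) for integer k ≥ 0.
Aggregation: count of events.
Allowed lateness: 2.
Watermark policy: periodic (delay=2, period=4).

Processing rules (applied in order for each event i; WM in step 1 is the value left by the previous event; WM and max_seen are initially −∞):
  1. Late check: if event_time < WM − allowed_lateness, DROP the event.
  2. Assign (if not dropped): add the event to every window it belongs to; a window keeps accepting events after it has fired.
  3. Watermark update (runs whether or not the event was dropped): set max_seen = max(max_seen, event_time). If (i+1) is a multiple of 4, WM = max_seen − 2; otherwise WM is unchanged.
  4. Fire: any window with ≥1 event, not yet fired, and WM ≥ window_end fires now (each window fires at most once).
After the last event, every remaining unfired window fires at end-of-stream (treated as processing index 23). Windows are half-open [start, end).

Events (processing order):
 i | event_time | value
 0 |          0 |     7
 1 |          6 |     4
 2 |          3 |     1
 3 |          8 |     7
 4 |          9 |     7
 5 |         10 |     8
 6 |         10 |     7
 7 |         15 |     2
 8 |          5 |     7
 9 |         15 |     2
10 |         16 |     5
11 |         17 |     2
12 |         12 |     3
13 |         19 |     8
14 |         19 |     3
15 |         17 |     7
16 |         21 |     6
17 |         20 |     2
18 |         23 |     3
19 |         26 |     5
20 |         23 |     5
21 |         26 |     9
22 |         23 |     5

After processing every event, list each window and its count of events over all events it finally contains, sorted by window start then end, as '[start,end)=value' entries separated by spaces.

i=0 t=0 v=7: → [0,5); WM=−∞
i=1 t=6 v=4: → [5,10); WM=−∞
i=2 t=3 v=1: → [0,5); WM=−∞
i=3 t=8 v=7: → [5,10); WM=6; [0,5) fires=2
i=4 t=9 v=7: → [5,10); WM=6
i=5 t=10 v=8: → [10,15); WM=6
i=6 t=10 v=7: → [10,15); WM=6
i=7 t=15 v=2: → [15,20); WM=13; [5,10) fires=3
i=8 t=5 v=7: DROP (t<13-2); WM=13
i=9 t=15 v=2: → [15,20); WM=13
i=10 t=16 v=5: → [15,20); WM=13
i=11 t=17 v=2: → [15,20); WM=15; [10,15) fires=2
i=12 t=12 v=3: DROP (t<15-2); WM=15
i=13 t=19 v=8: → [15,20); WM=15
i=14 t=19 v=3: → [15,20); WM=15
i=15 t=17 v=7: → [15,20); WM=17
i=16 t=21 v=6: → [20,25); WM=17
i=17 t=20 v=2: → [20,25); WM=17
i=18 t=23 v=3: → [20,25); WM=17
i=19 t=26 v=5: → [25,30); WM=24; [15,20) fires=7
i=20 t=23 v=5: → [20,25); WM=24
i=21 t=26 v=9: → [25,30); WM=24
i=22 t=23 v=5: → [20,25); WM=24

[0,5)=2 [5,10)=3 [10,15)=2 [15,20)=7 [20,25)=5 [25,30)=2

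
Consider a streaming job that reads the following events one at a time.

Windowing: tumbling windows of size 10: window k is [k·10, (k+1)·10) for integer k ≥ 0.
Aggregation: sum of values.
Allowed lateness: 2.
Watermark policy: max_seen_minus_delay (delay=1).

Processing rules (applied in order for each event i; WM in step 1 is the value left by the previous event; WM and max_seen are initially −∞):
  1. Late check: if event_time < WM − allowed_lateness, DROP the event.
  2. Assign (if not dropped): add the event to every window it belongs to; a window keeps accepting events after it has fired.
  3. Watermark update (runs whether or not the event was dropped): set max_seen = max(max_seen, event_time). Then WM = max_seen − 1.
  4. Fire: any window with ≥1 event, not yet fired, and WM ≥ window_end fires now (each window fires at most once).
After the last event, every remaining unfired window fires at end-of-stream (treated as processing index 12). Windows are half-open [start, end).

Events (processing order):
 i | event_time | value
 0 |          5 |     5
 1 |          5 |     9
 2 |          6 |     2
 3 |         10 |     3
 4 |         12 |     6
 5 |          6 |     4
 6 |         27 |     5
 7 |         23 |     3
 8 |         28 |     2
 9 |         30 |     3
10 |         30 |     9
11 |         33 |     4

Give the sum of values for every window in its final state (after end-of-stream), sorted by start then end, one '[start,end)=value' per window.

i=0 t=5 v=5: → [0,10); WM=4
i=1 t=5 v=9: → [0,10); WM=4
i=2 t=6 v=2: → [0,10); WM=5
i=3 t=10 v=3: → [10,20); WM=9
i=4 t=12 v=6: → [10,20); WM=11; [0,10) fires=16
i=5 t=6 v=4: DROP (t<11-2); WM=11
i=6 t=27 v=5: → [20,30); WM=26; [10,20) fires=9
i=7 t=23 v=3: DROP (t<26-2); WM=26
i=8 t=28 v=2: → [20,30); WM=27
i=9 t=30 v=3: → [30,40); WM=29
i=10 t=30 v=9: → [30,40); WM=29
i=11 t=33 v=4: → [30,40); WM=32; [20,30) fires=7

[0,10)=16 [10,20)=9 [20,30)=7 [30,40)=16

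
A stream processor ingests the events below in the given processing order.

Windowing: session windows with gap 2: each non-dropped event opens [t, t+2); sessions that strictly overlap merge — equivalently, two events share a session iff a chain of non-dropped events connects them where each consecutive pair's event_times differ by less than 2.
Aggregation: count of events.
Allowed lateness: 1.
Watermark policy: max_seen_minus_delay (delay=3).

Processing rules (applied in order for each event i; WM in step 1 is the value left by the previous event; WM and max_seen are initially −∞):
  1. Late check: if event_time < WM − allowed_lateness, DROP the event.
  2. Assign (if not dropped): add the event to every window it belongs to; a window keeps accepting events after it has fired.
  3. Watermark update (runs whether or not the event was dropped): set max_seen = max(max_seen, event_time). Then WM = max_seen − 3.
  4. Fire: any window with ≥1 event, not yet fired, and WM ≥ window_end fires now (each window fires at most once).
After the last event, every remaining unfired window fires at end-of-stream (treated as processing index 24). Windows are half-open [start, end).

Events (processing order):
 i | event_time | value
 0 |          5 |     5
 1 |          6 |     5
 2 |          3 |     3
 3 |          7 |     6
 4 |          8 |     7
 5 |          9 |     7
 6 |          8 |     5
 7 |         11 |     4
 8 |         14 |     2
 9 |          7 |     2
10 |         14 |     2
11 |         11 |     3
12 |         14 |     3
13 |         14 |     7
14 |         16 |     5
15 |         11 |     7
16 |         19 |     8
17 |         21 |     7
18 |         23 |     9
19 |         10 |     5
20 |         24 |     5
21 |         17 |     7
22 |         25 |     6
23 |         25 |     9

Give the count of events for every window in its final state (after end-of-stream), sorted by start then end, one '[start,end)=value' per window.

i=0 t=5 v=5: → [5,7); WM=2
i=1 t=6 v=5: → [5,8); WM=3
i=2 t=3 v=3: → [3,5); WM=3
i=3 t=7 v=6: → [5,9); WM=4
i=4 t=8 v=7: → [5,10); WM=5
i=5 t=9 v=7: → [5,11); WM=6
i=6 t=8 v=5: → [5,11); WM=6
i=7 t=11 v=4: → [11,13); WM=8
i=8 t=14 v=2: → [14,16); WM=11
i=9 t=7 v=2: DROP (t<11-1); WM=11
i=10 t=14 v=2: → [14,16); WM=11
i=11 t=11 v=3: → [11,13); WM=11
i=12 t=14 v=3: → [14,16); WM=11
i=13 t=14 v=7: → [14,16); WM=11
i=14 t=16 v=5: → [16,18); WM=13
i=15 t=11 v=7: DROP (t<13-1); WM=13
i=16 t=19 v=8: → [19,21); WM=16
i=17 t=21 v=7: → [21,23); WM=18
i=18 t=23 v=9: → [23,25); WM=20
i=19 t=10 v=5: DROP (t<20-1); WM=20
i=20 t=24 v=5: → [23,26); WM=21
i=21 t=17 v=7: DROP (t<21-1); WM=21
i=22 t=25 v=6: → [23,27); WM=22
i=23 t=25 v=9: → [23,27); WM=22

[3,5)=1 [5,11)=6 [11,13)=2 [14,16)=4 [16,18)=1 [19,21)=1 [21,23)=1 [23,27)=4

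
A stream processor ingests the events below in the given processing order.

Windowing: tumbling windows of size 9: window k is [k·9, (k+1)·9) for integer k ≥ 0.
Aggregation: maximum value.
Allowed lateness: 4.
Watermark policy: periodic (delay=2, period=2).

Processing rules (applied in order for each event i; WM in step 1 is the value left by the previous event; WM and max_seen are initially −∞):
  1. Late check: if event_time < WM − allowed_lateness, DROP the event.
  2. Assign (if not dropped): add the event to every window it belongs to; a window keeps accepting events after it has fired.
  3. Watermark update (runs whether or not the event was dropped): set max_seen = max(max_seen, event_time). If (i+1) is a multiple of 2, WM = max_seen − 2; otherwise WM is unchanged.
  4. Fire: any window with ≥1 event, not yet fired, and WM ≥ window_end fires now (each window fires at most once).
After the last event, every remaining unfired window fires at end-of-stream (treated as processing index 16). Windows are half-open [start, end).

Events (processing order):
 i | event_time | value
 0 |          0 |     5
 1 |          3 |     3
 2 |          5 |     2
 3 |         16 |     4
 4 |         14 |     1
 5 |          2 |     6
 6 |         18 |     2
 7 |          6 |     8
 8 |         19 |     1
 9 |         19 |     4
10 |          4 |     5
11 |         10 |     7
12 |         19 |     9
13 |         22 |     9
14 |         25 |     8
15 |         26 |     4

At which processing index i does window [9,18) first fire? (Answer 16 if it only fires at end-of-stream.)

i=0 t=0 v=5: → [0,9); WM=−∞
i=1 t=3 v=3: → [0,9); WM=1
i=2 t=5 v=2: → [0,9); WM=1
i=3 t=16 v=4: → [9,18); WM=14; [0,9) fires=5
i=4 t=14 v=1: → [9,18); WM=14
i=5 t=2 v=6: DROP (t<14-4); WM=14
i=6 t=18 v=2: → [18,27); WM=14
i=7 t=6 v=8: DROP (t<14-4); WM=16
i=8 t=19 v=1: → [18,27); WM=16
i=9 t=19 v=4: → [18,27); WM=17
i=10 t=4 v=5: DROP (t<17-4); WM=17
i=11 t=10 v=7: DROP (t<17-4); WM=17
i=12 t=19 v=9: → [18,27); WM=17
i=13 t=22 v=9: → [18,27); WM=20; [9,18) fires=4
i=14 t=25 v=8: → [18,27); WM=20
i=15 t=26 v=4: → [18,27); WM=24

13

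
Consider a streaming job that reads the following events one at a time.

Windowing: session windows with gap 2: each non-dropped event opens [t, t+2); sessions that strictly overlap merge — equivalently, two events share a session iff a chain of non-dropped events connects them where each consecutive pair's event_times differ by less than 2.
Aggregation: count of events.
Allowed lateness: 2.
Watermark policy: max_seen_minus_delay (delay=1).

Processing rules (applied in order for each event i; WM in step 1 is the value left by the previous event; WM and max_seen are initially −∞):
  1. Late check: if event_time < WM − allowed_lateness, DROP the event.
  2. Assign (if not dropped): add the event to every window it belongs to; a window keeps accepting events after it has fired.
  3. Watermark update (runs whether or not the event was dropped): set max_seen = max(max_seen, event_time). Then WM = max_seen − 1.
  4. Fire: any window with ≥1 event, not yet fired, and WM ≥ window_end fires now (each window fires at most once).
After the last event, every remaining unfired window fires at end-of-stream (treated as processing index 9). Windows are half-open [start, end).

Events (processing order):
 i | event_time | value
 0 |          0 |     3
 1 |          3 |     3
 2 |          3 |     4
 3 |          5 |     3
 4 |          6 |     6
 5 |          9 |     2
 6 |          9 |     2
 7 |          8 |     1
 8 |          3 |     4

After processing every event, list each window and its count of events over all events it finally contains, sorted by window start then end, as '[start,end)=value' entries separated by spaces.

[0,2)=1 [3,5)=2 [5,8)=2 [8,11)=3

i=0 t=0 v=3: → [0,2); WM=-1
i=1 t=3 v=3: → [3,5); WM=2
i=2 t=3 v=4: → [3,5); WM=2
i=3 t=5 v=3: → [5,7); WM=4
i=4 t=6 v=6: → [5,8); WM=5
i=5 t=9 v=2: → [9,11); WM=8
i=6 t=9 v=2: → [9,11); WM=8
i=7 t=8 v=1: → [8,11); WM=8
i=8 t=3 v=4: DROP (t<8-2); WM=8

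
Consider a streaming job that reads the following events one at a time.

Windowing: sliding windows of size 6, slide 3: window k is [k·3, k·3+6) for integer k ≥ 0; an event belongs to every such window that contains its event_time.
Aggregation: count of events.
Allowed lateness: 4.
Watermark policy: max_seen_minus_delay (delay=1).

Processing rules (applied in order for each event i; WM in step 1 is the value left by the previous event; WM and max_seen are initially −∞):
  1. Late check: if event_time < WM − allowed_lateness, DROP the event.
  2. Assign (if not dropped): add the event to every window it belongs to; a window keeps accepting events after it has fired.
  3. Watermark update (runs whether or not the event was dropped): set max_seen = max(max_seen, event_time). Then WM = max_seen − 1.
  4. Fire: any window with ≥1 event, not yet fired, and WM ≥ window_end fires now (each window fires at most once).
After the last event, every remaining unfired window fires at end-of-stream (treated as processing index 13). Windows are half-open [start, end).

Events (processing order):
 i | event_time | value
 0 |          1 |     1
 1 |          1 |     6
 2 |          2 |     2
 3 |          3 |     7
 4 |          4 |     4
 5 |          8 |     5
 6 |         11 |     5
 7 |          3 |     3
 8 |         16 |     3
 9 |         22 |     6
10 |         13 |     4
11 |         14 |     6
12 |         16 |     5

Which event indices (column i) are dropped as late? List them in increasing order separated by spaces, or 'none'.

7 10 11 12

i=0 t=1 v=1: → [0,6); WM=0
i=1 t=1 v=6: → [0,6); WM=0
i=2 t=2 v=2: → [0,6); WM=1
i=3 t=3 v=7: → [3,9),[0,6); WM=2
i=4 t=4 v=4: → [3,9),[0,6); WM=3
i=5 t=8 v=5: → [6,12),[3,9); WM=7; [0,6) fires=5
i=6 t=11 v=5: → [9,15),[6,12); WM=10; [3,9) fires=3
i=7 t=3 v=3: DROP (t<10-4); WM=10
i=8 t=16 v=3: → [15,21),[12,18); WM=15; [6,12) fires=2 [9,15) fires=1
i=9 t=22 v=6: → [21,27),[18,24); WM=21; [12,18) fires=1 [15,21) fires=1
i=10 t=13 v=4: DROP (t<21-4); WM=21
i=11 t=14 v=6: DROP (t<21-4); WM=21
i=12 t=16 v=5: DROP (t<21-4); WM=21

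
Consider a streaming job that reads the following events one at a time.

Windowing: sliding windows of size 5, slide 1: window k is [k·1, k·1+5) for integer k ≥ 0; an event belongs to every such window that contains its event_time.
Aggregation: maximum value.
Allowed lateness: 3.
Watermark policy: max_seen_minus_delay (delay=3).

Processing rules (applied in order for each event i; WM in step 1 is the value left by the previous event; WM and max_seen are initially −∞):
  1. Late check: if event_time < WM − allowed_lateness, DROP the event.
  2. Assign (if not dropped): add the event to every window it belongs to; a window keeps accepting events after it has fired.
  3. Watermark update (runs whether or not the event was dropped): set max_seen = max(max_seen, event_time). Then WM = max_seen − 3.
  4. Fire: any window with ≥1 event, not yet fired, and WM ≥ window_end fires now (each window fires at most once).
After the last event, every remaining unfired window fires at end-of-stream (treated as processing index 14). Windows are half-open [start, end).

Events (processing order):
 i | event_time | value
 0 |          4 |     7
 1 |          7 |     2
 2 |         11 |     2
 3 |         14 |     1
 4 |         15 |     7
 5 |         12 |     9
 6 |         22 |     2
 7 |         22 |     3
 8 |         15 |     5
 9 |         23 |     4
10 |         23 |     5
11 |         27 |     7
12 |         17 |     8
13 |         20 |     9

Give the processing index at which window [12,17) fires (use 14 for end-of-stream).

6

i=0 t=4 v=7: → [4,9),[3,8),[2,7),[1,6),[0,5); WM=1
i=1 t=7 v=2: → [7,12),[6,11),[5,10),[4,9),[3,8); WM=4
i=2 t=11 v=2: → [11,16),[10,15),[9,14),[8,13),[7,12); WM=8; [0,5) fires=7 [1,6) fires=7 [2,7) fires=7 [3,8) fires=7
i=3 t=14 v=1: → [14,19),[13,18),[12,17),[11,16),[10,15); WM=11; [4,9) fires=7 [5,10) fires=2 [6,11) fires=2
i=4 t=15 v=7: → [15,20),[14,19),[13,18),[12,17),[11,16); WM=12; [7,12) fires=2
i=5 t=12 v=9: → [12,17),[11,16),[10,15),[9,14),[8,13); WM=12
i=6 t=22 v=2: → [22,27),[21,26),[20,25),[19,24),[18,23); WM=19; [8,13) fires=9 [9,14) fires=9 [10,15) fires=9 [11,16) fires=9 [12,17) fires=9 [13,18) fires=7 [14,19) fires=7
i=7 t=22 v=3: → [22,27),[21,26),[20,25),[19,24),[18,23); WM=19
i=8 t=15 v=5: DROP (t<19-3); WM=19
i=9 t=23 v=4: → [23,28),[22,27),[21,26),[20,25),[19,24); WM=20; [15,20) fires=7
i=10 t=23 v=5: → [23,28),[22,27),[21,26),[20,25),[19,24); WM=20
i=11 t=27 v=7: → [27,32),[26,31),[25,30),[24,29),[23,28); WM=24; [18,23) fires=3 [19,24) fires=5
i=12 t=17 v=8: DROP (t<24-3); WM=24
i=13 t=20 v=9: DROP (t<24-3); WM=24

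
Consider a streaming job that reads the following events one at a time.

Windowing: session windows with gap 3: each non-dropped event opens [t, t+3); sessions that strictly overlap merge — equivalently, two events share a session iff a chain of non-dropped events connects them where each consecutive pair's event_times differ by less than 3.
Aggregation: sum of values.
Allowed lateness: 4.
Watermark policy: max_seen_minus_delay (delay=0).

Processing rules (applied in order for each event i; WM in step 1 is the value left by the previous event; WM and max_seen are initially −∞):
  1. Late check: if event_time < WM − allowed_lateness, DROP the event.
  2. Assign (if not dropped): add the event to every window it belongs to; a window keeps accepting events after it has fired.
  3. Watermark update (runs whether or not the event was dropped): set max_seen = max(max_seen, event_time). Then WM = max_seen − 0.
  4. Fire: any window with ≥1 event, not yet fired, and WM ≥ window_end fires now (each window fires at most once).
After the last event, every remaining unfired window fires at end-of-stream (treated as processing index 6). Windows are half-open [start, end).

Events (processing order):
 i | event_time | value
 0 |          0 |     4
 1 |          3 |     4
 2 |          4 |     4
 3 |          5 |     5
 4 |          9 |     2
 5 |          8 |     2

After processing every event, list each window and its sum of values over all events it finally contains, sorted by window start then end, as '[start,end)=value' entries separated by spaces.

[0,3)=4 [3,8)=13 [8,12)=4

i=0 t=0 v=4: → [0,3); WM=0
i=1 t=3 v=4: → [3,6); WM=3
i=2 t=4 v=4: → [3,7); WM=4
i=3 t=5 v=5: → [3,8); WM=5
i=4 t=9 v=2: → [9,12); WM=9
i=5 t=8 v=2: → [8,12); WM=9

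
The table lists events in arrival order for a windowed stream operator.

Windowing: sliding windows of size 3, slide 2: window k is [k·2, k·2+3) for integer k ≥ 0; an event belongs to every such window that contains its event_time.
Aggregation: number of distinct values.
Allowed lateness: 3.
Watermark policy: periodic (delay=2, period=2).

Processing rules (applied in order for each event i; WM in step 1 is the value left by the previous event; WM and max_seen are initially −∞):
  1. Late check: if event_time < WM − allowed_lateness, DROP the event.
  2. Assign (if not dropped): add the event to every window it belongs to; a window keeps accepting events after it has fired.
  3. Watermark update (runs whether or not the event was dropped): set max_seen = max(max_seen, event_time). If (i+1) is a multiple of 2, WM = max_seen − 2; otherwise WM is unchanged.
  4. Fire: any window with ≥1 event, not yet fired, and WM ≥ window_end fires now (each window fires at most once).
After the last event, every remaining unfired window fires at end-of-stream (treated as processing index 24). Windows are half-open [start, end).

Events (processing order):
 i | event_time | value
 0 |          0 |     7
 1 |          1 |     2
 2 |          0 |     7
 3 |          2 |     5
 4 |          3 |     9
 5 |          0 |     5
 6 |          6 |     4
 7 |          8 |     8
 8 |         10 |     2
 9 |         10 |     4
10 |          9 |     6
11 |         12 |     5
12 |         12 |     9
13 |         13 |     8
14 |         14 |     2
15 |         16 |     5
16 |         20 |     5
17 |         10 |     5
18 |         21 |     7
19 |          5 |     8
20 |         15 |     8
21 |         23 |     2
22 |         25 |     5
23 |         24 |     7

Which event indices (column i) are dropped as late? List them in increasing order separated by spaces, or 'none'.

17 19 20

i=0 t=0 v=7: → [0,3); WM=−∞
i=1 t=1 v=2: → [0,3); WM=-1
i=2 t=0 v=7: → [0,3); WM=-1
i=3 t=2 v=5: → [2,5),[0,3); WM=0
i=4 t=3 v=9: → [2,5); WM=0
i=5 t=0 v=5: → [0,3); WM=1
i=6 t=6 v=4: → [6,9),[4,7); WM=1
i=7 t=8 v=8: → [8,11),[6,9); WM=6; [0,3) fires=3 [2,5) fires=2
i=8 t=10 v=2: → [10,13),[8,11); WM=6
i=9 t=10 v=4: → [10,13),[8,11); WM=8; [4,7) fires=1
i=10 t=9 v=6: → [8,11); WM=8
i=11 t=12 v=5: → [12,15),[10,13); WM=10; [6,9) fires=2
i=12 t=12 v=9: → [12,15),[10,13); WM=10
i=13 t=13 v=8: → [12,15); WM=11; [8,11) fires=4
i=14 t=14 v=2: → [14,17),[12,15); WM=11
i=15 t=16 v=5: → [16,19),[14,17); WM=14; [10,13) fires=4
i=16 t=20 v=5: → [20,23),[18,21); WM=14
i=17 t=10 v=5: DROP (t<14-3); WM=18; [12,15) fires=4 [14,17) fires=2
i=18 t=21 v=7: → [20,23); WM=18
i=19 t=5 v=8: DROP (t<18-3); WM=19; [16,19) fires=1
i=20 t=15 v=8: DROP (t<19-3); WM=19
i=21 t=23 v=2: → [22,25); WM=21; [18,21) fires=1
i=22 t=25 v=5: → [24,27); WM=21
i=23 t=24 v=7: → [24,27),[22,25); WM=23; [20,23) fires=2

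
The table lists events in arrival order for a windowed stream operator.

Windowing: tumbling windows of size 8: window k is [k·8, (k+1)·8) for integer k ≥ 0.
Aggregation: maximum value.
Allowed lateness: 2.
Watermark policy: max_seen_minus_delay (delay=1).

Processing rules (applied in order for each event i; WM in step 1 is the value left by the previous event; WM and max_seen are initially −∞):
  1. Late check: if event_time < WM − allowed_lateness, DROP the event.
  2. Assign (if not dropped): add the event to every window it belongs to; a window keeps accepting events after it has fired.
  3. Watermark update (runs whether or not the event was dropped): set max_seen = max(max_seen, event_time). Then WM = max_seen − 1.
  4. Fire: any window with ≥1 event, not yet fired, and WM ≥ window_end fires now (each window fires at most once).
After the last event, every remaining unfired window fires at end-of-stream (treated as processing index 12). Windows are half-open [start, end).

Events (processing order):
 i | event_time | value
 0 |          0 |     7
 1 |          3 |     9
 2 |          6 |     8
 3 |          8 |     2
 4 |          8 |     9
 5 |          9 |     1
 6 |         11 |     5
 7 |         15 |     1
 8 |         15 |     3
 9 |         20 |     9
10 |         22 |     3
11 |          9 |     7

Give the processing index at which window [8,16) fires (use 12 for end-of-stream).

i=0 t=0 v=7: → [0,8); WM=-1
i=1 t=3 v=9: → [0,8); WM=2
i=2 t=6 v=8: → [0,8); WM=5
i=3 t=8 v=2: → [8,16); WM=7
i=4 t=8 v=9: → [8,16); WM=7
i=5 t=9 v=1: → [8,16); WM=8; [0,8) fires=9
i=6 t=11 v=5: → [8,16); WM=10
i=7 t=15 v=1: → [8,16); WM=14
i=8 t=15 v=3: → [8,16); WM=14
i=9 t=20 v=9: → [16,24); WM=19; [8,16) fires=9
i=10 t=22 v=3: → [16,24); WM=21
i=11 t=9 v=7: DROP (t<21-2); WM=21

9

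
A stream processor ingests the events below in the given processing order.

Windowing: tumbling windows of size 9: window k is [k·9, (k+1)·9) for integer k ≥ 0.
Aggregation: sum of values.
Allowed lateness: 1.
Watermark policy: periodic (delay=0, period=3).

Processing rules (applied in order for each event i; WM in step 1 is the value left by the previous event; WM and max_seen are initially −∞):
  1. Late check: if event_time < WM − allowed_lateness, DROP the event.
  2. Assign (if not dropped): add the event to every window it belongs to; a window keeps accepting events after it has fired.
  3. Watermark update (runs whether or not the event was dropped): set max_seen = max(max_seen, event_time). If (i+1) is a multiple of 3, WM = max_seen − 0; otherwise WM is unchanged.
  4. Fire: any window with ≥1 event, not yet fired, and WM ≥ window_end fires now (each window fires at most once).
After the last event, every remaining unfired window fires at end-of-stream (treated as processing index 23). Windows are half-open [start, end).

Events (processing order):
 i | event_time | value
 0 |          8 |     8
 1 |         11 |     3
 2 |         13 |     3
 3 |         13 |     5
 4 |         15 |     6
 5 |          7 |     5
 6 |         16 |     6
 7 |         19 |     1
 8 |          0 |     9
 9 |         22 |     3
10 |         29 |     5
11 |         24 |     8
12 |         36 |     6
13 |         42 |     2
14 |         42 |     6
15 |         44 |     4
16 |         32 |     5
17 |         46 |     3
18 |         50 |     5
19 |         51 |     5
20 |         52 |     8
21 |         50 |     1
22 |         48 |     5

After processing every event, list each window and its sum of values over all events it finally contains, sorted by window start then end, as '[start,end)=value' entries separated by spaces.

i=0 t=8 v=8: → [0,9); WM=−∞
i=1 t=11 v=3: → [9,18); WM=−∞
i=2 t=13 v=3: → [9,18); WM=13; [0,9) fires=8
i=3 t=13 v=5: → [9,18); WM=13
i=4 t=15 v=6: → [9,18); WM=13
i=5 t=7 v=5: DROP (t<13-1); WM=15
i=6 t=16 v=6: → [9,18); WM=15
i=7 t=19 v=1: → [18,27); WM=15
i=8 t=0 v=9: DROP (t<15-1); WM=19; [9,18) fires=23
i=9 t=22 v=3: → [18,27); WM=19
i=10 t=29 v=5: → [27,36); WM=19
i=11 t=24 v=8: → [18,27); WM=29; [18,27) fires=12
i=12 t=36 v=6: → [36,45); WM=29
i=13 t=42 v=2: → [36,45); WM=29
i=14 t=42 v=6: → [36,45); WM=42; [27,36) fires=5
i=15 t=44 v=4: → [36,45); WM=42
i=16 t=32 v=5: DROP (t<42-1); WM=42
i=17 t=46 v=3: → [45,54); WM=46; [36,45) fires=18
i=18 t=50 v=5: → [45,54); WM=46
i=19 t=51 v=5: → [45,54); WM=46
i=20 t=52 v=8: → [45,54); WM=52
i=21 t=50 v=1: DROP (t<52-1); WM=52
i=22 t=48 v=5: DROP (t<52-1); WM=52

[0,9)=8 [9,18)=23 [18,27)=12 [27,36)=5 [36,45)=18 [45,54)=21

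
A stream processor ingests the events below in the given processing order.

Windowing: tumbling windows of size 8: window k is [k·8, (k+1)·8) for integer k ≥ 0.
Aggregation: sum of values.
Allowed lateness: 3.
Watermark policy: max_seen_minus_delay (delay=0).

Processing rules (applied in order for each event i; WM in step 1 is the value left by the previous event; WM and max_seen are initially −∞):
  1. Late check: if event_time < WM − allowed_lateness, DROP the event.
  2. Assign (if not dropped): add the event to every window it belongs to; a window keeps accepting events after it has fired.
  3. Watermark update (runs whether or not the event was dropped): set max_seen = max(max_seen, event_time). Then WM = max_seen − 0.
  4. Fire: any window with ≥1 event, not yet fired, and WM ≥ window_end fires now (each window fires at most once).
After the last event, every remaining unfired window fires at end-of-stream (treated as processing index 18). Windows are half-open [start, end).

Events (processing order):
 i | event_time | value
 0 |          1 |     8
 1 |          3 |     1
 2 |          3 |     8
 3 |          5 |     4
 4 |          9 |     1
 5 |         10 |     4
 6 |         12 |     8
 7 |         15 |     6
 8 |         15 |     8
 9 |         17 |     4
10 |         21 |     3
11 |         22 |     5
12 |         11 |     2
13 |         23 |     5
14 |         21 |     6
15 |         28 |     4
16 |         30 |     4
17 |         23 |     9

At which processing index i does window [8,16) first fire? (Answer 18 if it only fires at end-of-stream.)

i=0 t=1 v=8: → [0,8); WM=1
i=1 t=3 v=1: → [0,8); WM=3
i=2 t=3 v=8: → [0,8); WM=3
i=3 t=5 v=4: → [0,8); WM=5
i=4 t=9 v=1: → [8,16); WM=9; [0,8) fires=21
i=5 t=10 v=4: → [8,16); WM=10
i=6 t=12 v=8: → [8,16); WM=12
i=7 t=15 v=6: → [8,16); WM=15
i=8 t=15 v=8: → [8,16); WM=15
i=9 t=17 v=4: → [16,24); WM=17; [8,16) fires=27
i=10 t=21 v=3: → [16,24); WM=21
i=11 t=22 v=5: → [16,24); WM=22
i=12 t=11 v=2: DROP (t<22-3); WM=22
i=13 t=23 v=5: → [16,24); WM=23
i=14 t=21 v=6: → [16,24); WM=23
i=15 t=28 v=4: → [24,32); WM=28; [16,24) fires=23
i=16 t=30 v=4: → [24,32); WM=30
i=17 t=23 v=9: DROP (t<30-3); WM=30

9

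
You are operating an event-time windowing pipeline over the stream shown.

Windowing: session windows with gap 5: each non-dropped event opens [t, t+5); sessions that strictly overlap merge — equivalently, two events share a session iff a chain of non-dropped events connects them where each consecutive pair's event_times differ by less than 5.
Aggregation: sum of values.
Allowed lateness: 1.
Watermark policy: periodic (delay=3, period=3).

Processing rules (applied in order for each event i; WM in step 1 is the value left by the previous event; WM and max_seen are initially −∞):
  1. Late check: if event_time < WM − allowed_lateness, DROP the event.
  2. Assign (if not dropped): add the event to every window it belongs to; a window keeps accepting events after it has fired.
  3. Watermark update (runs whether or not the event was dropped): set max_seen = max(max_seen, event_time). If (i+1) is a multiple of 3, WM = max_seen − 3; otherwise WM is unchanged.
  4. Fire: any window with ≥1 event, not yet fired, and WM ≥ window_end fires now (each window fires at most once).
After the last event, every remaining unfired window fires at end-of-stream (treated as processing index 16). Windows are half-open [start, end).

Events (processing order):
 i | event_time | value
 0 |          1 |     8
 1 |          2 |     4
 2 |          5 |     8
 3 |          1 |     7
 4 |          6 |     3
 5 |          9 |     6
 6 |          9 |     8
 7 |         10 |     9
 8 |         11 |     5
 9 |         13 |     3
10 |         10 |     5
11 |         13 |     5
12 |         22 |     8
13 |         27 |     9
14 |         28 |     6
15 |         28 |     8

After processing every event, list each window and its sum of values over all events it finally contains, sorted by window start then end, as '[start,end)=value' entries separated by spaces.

[1,18)=71 [22,27)=8 [27,33)=23

i=0 t=1 v=8: → [1,6); WM=−∞
i=1 t=2 v=4: → [1,7); WM=−∞
i=2 t=5 v=8: → [1,10); WM=2
i=3 t=1 v=7: → [1,10); WM=2
i=4 t=6 v=3: → [1,11); WM=2
i=5 t=9 v=6: → [1,14); WM=6
i=6 t=9 v=8: → [1,14); WM=6
i=7 t=10 v=9: → [1,15); WM=6
i=8 t=11 v=5: → [1,16); WM=8
i=9 t=13 v=3: → [1,18); WM=8
i=10 t=10 v=5: → [1,18); WM=8
i=11 t=13 v=5: → [1,18); WM=10
i=12 t=22 v=8: → [22,27); WM=10
i=13 t=27 v=9: → [27,32); WM=10
i=14 t=28 v=6: → [27,33); WM=25
i=15 t=28 v=8: → [27,33); WM=25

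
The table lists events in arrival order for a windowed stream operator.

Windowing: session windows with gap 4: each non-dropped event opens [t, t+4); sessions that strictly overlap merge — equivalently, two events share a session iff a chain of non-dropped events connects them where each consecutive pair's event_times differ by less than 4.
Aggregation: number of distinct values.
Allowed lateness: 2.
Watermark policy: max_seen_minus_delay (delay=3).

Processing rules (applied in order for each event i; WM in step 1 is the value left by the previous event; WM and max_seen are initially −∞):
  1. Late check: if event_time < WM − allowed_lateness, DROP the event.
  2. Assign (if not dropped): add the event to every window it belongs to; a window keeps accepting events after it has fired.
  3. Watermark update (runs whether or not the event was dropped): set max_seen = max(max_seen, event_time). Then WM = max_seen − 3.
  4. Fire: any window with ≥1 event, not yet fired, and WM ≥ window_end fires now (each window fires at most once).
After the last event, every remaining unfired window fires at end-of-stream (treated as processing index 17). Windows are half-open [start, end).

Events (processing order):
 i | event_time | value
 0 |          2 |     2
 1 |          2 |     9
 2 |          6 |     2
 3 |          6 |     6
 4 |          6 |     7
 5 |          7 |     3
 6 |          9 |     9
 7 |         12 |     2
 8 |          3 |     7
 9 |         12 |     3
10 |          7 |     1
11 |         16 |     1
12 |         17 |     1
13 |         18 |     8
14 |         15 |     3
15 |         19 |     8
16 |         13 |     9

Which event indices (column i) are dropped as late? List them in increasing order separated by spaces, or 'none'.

8 16

i=0 t=2 v=2: → [2,6); WM=-1
i=1 t=2 v=9: → [2,6); WM=-1
i=2 t=6 v=2: → [6,10); WM=3
i=3 t=6 v=6: → [6,10); WM=3
i=4 t=6 v=7: → [6,10); WM=3
i=5 t=7 v=3: → [6,11); WM=4
i=6 t=9 v=9: → [6,13); WM=6
i=7 t=12 v=2: → [6,16); WM=9
i=8 t=3 v=7: DROP (t<9-2); WM=9
i=9 t=12 v=3: → [6,16); WM=9
i=10 t=7 v=1: → [6,16); WM=9
i=11 t=16 v=1: → [16,20); WM=13
i=12 t=17 v=1: → [16,21); WM=14
i=13 t=18 v=8: → [16,22); WM=15
i=14 t=15 v=3: → [6,22); WM=15
i=15 t=19 v=8: → [6,23); WM=16
i=16 t=13 v=9: DROP (t<16-2); WM=16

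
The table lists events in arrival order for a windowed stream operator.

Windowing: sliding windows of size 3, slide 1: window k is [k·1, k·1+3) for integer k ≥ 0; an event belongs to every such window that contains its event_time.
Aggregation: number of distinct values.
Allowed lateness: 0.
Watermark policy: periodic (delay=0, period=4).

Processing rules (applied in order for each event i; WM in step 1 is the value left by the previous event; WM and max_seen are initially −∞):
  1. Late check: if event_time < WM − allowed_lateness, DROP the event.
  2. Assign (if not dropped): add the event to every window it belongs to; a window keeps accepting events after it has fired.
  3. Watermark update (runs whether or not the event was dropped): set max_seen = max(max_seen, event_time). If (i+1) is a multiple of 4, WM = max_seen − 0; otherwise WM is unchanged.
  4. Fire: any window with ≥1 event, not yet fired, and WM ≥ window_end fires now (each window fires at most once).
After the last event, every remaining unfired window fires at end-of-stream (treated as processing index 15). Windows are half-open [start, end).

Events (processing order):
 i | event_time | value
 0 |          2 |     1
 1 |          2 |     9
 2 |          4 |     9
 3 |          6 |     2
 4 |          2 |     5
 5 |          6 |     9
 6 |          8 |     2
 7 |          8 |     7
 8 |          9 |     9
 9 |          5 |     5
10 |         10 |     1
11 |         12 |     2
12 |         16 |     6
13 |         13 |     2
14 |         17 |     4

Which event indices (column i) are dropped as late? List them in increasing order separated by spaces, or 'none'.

i=0 t=2 v=1: → [2,5),[1,4),[0,3); WM=−∞
i=1 t=2 v=9: → [2,5),[1,4),[0,3); WM=−∞
i=2 t=4 v=9: → [4,7),[3,6),[2,5); WM=−∞
i=3 t=6 v=2: → [6,9),[5,8),[4,7); WM=6; [0,3) fires=2 [1,4) fires=2 [2,5) fires=2 [3,6) fires=1
i=4 t=2 v=5: DROP (t<6-0); WM=6
i=5 t=6 v=9: → [6,9),[5,8),[4,7); WM=6
i=6 t=8 v=2: → [8,11),[7,10),[6,9); WM=6
i=7 t=8 v=7: → [8,11),[7,10),[6,9); WM=8; [4,7) fires=2 [5,8) fires=2
i=8 t=9 v=9: → [9,12),[8,11),[7,10); WM=8
i=9 t=5 v=5: DROP (t<8-0); WM=8
i=10 t=10 v=1: → [10,13),[9,12),[8,11); WM=8
i=11 t=12 v=2: → [12,15),[11,14),[10,13); WM=12; [6,9) fires=3 [7,10) fires=3 [8,11) fires=4 [9,12) fires=2
i=12 t=16 v=6: → [16,19),[15,18),[14,17); WM=12
i=13 t=13 v=2: → [13,16),[12,15),[11,14); WM=12
i=14 t=17 v=4: → [17,20),[16,19),[15,18); WM=12

4 9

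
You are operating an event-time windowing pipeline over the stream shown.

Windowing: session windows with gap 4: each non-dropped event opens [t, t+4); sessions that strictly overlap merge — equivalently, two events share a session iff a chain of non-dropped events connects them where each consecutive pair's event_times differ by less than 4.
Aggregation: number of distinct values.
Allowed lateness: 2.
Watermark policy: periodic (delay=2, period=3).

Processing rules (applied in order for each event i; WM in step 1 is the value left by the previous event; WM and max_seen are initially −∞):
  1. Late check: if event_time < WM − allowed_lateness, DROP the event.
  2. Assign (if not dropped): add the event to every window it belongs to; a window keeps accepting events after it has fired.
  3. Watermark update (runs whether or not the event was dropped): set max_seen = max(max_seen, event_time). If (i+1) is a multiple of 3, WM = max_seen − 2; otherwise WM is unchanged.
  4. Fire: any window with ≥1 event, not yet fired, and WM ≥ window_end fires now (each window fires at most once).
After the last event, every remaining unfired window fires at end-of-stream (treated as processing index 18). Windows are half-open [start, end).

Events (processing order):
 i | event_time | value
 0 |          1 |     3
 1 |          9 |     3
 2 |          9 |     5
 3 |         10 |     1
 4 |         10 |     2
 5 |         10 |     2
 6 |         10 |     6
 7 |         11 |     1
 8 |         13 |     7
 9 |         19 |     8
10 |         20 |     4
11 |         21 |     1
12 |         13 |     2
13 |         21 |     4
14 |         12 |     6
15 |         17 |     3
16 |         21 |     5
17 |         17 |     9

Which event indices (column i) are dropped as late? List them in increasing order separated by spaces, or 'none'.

12 14

i=0 t=1 v=3: → [1,5); WM=−∞
i=1 t=9 v=3: → [9,13); WM=−∞
i=2 t=9 v=5: → [9,13); WM=7
i=3 t=10 v=1: → [9,14); WM=7
i=4 t=10 v=2: → [9,14); WM=7
i=5 t=10 v=2: → [9,14); WM=8
i=6 t=10 v=6: → [9,14); WM=8
i=7 t=11 v=1: → [9,15); WM=8
i=8 t=13 v=7: → [9,17); WM=11
i=9 t=19 v=8: → [19,23); WM=11
i=10 t=20 v=4: → [19,24); WM=11
i=11 t=21 v=1: → [19,25); WM=19
i=12 t=13 v=2: DROP (t<19-2); WM=19
i=13 t=21 v=4: → [19,25); WM=19
i=14 t=12 v=6: DROP (t<19-2); WM=19
i=15 t=17 v=3: → [17,25); WM=19
i=16 t=21 v=5: → [17,25); WM=19
i=17 t=17 v=9: → [17,25); WM=19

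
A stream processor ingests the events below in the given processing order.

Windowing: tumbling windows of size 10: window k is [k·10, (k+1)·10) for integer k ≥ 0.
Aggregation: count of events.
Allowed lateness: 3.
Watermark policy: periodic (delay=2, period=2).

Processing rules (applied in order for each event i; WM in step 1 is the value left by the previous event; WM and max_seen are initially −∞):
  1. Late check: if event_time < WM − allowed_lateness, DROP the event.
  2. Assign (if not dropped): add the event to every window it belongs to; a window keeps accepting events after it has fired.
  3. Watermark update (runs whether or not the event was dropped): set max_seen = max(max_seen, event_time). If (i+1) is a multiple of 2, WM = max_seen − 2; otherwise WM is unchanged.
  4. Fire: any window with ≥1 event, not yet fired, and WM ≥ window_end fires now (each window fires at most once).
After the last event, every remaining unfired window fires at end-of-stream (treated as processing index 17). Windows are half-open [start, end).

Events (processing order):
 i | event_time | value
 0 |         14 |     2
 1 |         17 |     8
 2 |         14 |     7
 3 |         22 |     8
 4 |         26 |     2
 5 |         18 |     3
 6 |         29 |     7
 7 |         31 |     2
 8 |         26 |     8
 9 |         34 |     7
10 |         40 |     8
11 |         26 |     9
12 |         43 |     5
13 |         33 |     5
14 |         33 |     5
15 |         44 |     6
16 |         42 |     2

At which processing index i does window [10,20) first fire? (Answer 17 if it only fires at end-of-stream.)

i=0 t=14 v=2: → [10,20); WM=−∞
i=1 t=17 v=8: → [10,20); WM=15
i=2 t=14 v=7: → [10,20); WM=15
i=3 t=22 v=8: → [20,30); WM=20; [10,20) fires=3
i=4 t=26 v=2: → [20,30); WM=20
i=5 t=18 v=3: → [10,20); WM=24
i=6 t=29 v=7: → [20,30); WM=24
i=7 t=31 v=2: → [30,40); WM=29
i=8 t=26 v=8: → [20,30); WM=29
i=9 t=34 v=7: → [30,40); WM=32; [20,30) fires=4
i=10 t=40 v=8: → [40,50); WM=32
i=11 t=26 v=9: DROP (t<32-3); WM=38
i=12 t=43 v=5: → [40,50); WM=38
i=13 t=33 v=5: DROP (t<38-3); WM=41; [30,40) fires=2
i=14 t=33 v=5: DROP (t<41-3); WM=41
i=15 t=44 v=6: → [40,50); WM=42
i=16 t=42 v=2: → [40,50); WM=42

3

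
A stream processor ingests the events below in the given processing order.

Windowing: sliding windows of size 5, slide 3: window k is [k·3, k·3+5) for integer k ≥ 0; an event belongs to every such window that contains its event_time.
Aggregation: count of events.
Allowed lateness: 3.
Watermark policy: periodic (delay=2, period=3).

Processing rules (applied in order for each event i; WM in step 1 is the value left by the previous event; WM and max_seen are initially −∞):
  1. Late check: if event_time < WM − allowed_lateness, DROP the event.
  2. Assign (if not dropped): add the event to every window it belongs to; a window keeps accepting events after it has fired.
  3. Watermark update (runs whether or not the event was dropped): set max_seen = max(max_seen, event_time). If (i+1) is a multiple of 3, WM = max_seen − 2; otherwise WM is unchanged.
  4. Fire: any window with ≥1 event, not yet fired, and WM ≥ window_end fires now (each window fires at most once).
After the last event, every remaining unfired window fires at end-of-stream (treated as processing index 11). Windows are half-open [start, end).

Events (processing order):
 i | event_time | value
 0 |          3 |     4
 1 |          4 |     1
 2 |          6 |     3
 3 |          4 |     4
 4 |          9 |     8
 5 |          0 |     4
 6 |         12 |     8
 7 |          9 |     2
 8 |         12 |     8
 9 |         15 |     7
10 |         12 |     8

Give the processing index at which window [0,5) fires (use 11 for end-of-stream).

5

i=0 t=3 v=4: → [3,8),[0,5); WM=−∞
i=1 t=4 v=1: → [3,8),[0,5); WM=−∞
i=2 t=6 v=3: → [6,11),[3,8); WM=4
i=3 t=4 v=4: → [3,8),[0,5); WM=4
i=4 t=9 v=8: → [9,14),[6,11); WM=4
i=5 t=0 v=4: DROP (t<4-3); WM=7; [0,5) fires=3
i=6 t=12 v=8: → [12,17),[9,14); WM=7
i=7 t=9 v=2: → [9,14),[6,11); WM=7
i=8 t=12 v=8: → [12,17),[9,14); WM=10; [3,8) fires=4
i=9 t=15 v=7: → [15,20),[12,17); WM=10
i=10 t=12 v=8: → [12,17),[9,14); WM=10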